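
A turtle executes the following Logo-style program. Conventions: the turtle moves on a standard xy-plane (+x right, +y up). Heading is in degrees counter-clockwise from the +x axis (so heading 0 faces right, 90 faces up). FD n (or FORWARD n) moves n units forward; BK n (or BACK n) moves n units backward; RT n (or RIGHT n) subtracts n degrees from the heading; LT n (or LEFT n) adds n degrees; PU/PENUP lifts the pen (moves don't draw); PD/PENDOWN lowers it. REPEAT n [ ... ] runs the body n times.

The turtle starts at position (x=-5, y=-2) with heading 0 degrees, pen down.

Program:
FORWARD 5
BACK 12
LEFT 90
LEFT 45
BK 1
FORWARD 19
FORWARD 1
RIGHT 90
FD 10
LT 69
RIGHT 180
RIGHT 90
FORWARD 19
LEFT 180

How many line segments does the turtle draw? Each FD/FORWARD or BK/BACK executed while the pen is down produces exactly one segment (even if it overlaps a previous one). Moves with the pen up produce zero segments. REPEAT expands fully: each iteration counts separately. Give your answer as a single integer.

Answer: 7

Derivation:
Executing turtle program step by step:
Start: pos=(-5,-2), heading=0, pen down
FD 5: (-5,-2) -> (0,-2) [heading=0, draw]
BK 12: (0,-2) -> (-12,-2) [heading=0, draw]
LT 90: heading 0 -> 90
LT 45: heading 90 -> 135
BK 1: (-12,-2) -> (-11.293,-2.707) [heading=135, draw]
FD 19: (-11.293,-2.707) -> (-24.728,10.728) [heading=135, draw]
FD 1: (-24.728,10.728) -> (-25.435,11.435) [heading=135, draw]
RT 90: heading 135 -> 45
FD 10: (-25.435,11.435) -> (-18.364,18.506) [heading=45, draw]
LT 69: heading 45 -> 114
RT 180: heading 114 -> 294
RT 90: heading 294 -> 204
FD 19: (-18.364,18.506) -> (-35.721,10.778) [heading=204, draw]
LT 180: heading 204 -> 24
Final: pos=(-35.721,10.778), heading=24, 7 segment(s) drawn
Segments drawn: 7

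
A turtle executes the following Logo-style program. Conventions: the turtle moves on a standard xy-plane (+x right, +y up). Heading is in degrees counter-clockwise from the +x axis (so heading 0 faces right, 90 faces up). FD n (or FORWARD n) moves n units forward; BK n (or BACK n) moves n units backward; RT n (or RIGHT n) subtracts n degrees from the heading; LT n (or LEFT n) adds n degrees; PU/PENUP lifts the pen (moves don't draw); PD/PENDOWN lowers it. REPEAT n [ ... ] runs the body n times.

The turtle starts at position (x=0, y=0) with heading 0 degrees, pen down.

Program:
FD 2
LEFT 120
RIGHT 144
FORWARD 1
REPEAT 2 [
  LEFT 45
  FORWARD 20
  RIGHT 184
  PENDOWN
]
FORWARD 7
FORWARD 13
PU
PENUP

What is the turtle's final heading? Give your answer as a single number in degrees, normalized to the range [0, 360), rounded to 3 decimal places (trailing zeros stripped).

Answer: 58

Derivation:
Executing turtle program step by step:
Start: pos=(0,0), heading=0, pen down
FD 2: (0,0) -> (2,0) [heading=0, draw]
LT 120: heading 0 -> 120
RT 144: heading 120 -> 336
FD 1: (2,0) -> (2.914,-0.407) [heading=336, draw]
REPEAT 2 [
  -- iteration 1/2 --
  LT 45: heading 336 -> 21
  FD 20: (2.914,-0.407) -> (21.585,6.761) [heading=21, draw]
  RT 184: heading 21 -> 197
  PD: pen down
  -- iteration 2/2 --
  LT 45: heading 197 -> 242
  FD 20: (21.585,6.761) -> (12.196,-10.898) [heading=242, draw]
  RT 184: heading 242 -> 58
  PD: pen down
]
FD 7: (12.196,-10.898) -> (15.905,-4.962) [heading=58, draw]
FD 13: (15.905,-4.962) -> (22.794,6.063) [heading=58, draw]
PU: pen up
PU: pen up
Final: pos=(22.794,6.063), heading=58, 6 segment(s) drawn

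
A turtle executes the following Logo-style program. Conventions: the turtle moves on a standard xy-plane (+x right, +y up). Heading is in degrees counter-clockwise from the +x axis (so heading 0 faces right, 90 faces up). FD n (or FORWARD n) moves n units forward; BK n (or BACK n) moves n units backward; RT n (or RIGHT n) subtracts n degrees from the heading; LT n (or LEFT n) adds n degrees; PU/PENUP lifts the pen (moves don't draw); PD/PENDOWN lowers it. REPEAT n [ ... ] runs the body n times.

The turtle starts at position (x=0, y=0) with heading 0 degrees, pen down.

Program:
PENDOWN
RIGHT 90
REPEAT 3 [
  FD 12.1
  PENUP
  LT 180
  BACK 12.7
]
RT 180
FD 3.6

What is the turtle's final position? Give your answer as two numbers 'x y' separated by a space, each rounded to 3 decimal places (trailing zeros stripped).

Executing turtle program step by step:
Start: pos=(0,0), heading=0, pen down
PD: pen down
RT 90: heading 0 -> 270
REPEAT 3 [
  -- iteration 1/3 --
  FD 12.1: (0,0) -> (0,-12.1) [heading=270, draw]
  PU: pen up
  LT 180: heading 270 -> 90
  BK 12.7: (0,-12.1) -> (0,-24.8) [heading=90, move]
  -- iteration 2/3 --
  FD 12.1: (0,-24.8) -> (0,-12.7) [heading=90, move]
  PU: pen up
  LT 180: heading 90 -> 270
  BK 12.7: (0,-12.7) -> (0,0) [heading=270, move]
  -- iteration 3/3 --
  FD 12.1: (0,0) -> (0,-12.1) [heading=270, move]
  PU: pen up
  LT 180: heading 270 -> 90
  BK 12.7: (0,-12.1) -> (0,-24.8) [heading=90, move]
]
RT 180: heading 90 -> 270
FD 3.6: (0,-24.8) -> (0,-28.4) [heading=270, move]
Final: pos=(0,-28.4), heading=270, 1 segment(s) drawn

Answer: 0 -28.4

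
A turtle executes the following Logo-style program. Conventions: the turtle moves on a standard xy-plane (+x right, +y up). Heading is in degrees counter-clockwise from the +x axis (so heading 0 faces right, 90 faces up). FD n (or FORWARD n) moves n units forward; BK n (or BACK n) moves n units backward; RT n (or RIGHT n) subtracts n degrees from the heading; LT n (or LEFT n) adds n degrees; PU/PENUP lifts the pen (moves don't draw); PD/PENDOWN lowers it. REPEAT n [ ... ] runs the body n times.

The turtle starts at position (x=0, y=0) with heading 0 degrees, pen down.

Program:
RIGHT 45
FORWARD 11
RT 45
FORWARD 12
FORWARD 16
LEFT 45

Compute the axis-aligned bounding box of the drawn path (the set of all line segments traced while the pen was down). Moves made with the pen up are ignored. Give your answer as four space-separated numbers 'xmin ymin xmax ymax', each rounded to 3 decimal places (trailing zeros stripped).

Executing turtle program step by step:
Start: pos=(0,0), heading=0, pen down
RT 45: heading 0 -> 315
FD 11: (0,0) -> (7.778,-7.778) [heading=315, draw]
RT 45: heading 315 -> 270
FD 12: (7.778,-7.778) -> (7.778,-19.778) [heading=270, draw]
FD 16: (7.778,-19.778) -> (7.778,-35.778) [heading=270, draw]
LT 45: heading 270 -> 315
Final: pos=(7.778,-35.778), heading=315, 3 segment(s) drawn

Segment endpoints: x in {0, 7.778, 7.778, 7.778}, y in {-35.778, -19.778, -7.778, 0}
xmin=0, ymin=-35.778, xmax=7.778, ymax=0

Answer: 0 -35.778 7.778 0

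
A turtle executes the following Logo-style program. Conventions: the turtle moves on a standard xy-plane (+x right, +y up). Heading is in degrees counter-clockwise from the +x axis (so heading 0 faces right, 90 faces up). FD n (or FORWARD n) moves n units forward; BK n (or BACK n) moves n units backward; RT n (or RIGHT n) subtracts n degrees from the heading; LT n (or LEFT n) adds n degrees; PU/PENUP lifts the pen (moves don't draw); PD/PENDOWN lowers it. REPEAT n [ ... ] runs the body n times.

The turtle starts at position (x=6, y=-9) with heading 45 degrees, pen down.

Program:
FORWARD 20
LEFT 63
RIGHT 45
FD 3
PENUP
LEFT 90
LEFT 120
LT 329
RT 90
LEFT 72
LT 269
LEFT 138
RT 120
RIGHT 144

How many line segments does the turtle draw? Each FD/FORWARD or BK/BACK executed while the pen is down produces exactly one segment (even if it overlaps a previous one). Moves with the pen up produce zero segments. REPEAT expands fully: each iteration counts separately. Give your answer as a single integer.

Executing turtle program step by step:
Start: pos=(6,-9), heading=45, pen down
FD 20: (6,-9) -> (20.142,5.142) [heading=45, draw]
LT 63: heading 45 -> 108
RT 45: heading 108 -> 63
FD 3: (20.142,5.142) -> (21.504,7.815) [heading=63, draw]
PU: pen up
LT 90: heading 63 -> 153
LT 120: heading 153 -> 273
LT 329: heading 273 -> 242
RT 90: heading 242 -> 152
LT 72: heading 152 -> 224
LT 269: heading 224 -> 133
LT 138: heading 133 -> 271
RT 120: heading 271 -> 151
RT 144: heading 151 -> 7
Final: pos=(21.504,7.815), heading=7, 2 segment(s) drawn
Segments drawn: 2

Answer: 2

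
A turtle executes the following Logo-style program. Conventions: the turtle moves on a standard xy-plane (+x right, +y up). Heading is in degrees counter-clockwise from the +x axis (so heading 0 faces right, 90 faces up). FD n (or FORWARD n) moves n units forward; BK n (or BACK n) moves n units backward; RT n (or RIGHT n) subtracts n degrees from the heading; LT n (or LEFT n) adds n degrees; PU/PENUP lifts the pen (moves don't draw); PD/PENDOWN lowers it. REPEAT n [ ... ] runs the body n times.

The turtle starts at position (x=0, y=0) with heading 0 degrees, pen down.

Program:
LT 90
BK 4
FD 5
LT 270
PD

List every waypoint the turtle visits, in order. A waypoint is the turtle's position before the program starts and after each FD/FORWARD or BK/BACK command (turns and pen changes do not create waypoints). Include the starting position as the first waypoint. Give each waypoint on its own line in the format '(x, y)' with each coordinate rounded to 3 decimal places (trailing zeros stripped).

Executing turtle program step by step:
Start: pos=(0,0), heading=0, pen down
LT 90: heading 0 -> 90
BK 4: (0,0) -> (0,-4) [heading=90, draw]
FD 5: (0,-4) -> (0,1) [heading=90, draw]
LT 270: heading 90 -> 0
PD: pen down
Final: pos=(0,1), heading=0, 2 segment(s) drawn
Waypoints (3 total):
(0, 0)
(0, -4)
(0, 1)

Answer: (0, 0)
(0, -4)
(0, 1)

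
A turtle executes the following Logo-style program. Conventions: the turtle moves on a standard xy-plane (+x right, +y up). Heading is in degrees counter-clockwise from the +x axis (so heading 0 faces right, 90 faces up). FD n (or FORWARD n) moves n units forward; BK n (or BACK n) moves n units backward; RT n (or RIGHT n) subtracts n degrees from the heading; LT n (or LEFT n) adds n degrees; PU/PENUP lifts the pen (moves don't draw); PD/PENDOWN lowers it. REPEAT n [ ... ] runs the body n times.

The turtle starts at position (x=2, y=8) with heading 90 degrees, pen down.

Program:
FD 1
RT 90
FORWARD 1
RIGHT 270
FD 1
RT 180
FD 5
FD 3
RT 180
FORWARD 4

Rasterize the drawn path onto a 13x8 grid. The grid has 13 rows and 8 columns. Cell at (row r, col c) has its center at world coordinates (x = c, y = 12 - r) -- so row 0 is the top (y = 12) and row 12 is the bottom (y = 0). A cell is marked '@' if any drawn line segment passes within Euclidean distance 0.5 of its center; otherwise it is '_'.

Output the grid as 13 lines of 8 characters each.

Answer: ________
________
___@____
__@@____
__@@____
___@____
___@____
___@____
___@____
___@____
___@____
________
________

Derivation:
Segment 0: (2,8) -> (2,9)
Segment 1: (2,9) -> (3,9)
Segment 2: (3,9) -> (3,10)
Segment 3: (3,10) -> (3,5)
Segment 4: (3,5) -> (3,2)
Segment 5: (3,2) -> (3,6)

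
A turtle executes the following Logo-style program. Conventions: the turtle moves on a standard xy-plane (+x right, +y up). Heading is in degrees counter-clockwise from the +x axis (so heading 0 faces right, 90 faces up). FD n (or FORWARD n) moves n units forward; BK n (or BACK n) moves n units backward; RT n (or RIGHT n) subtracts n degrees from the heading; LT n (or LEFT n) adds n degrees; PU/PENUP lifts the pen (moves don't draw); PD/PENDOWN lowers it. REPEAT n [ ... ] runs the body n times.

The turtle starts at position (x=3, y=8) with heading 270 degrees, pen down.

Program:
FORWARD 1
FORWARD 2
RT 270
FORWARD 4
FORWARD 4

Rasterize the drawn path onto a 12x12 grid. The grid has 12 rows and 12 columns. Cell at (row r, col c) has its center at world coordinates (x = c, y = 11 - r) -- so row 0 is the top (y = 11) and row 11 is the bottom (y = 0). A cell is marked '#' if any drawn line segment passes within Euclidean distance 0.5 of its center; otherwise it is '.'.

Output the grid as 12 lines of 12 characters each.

Segment 0: (3,8) -> (3,7)
Segment 1: (3,7) -> (3,5)
Segment 2: (3,5) -> (7,5)
Segment 3: (7,5) -> (11,5)

Answer: ............
............
............
...#........
...#........
...#........
...#########
............
............
............
............
............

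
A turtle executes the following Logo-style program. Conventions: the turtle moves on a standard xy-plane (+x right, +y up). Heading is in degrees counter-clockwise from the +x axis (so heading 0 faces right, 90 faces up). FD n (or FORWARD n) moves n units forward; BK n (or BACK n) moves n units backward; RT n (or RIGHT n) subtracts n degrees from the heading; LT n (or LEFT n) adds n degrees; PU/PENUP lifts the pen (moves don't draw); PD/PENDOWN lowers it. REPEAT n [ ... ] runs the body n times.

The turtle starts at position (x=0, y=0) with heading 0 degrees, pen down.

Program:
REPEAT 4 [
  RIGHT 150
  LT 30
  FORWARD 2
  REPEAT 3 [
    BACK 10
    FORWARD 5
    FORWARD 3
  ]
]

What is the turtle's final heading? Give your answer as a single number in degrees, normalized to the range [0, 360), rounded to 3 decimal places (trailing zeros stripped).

Executing turtle program step by step:
Start: pos=(0,0), heading=0, pen down
REPEAT 4 [
  -- iteration 1/4 --
  RT 150: heading 0 -> 210
  LT 30: heading 210 -> 240
  FD 2: (0,0) -> (-1,-1.732) [heading=240, draw]
  REPEAT 3 [
    -- iteration 1/3 --
    BK 10: (-1,-1.732) -> (4,6.928) [heading=240, draw]
    FD 5: (4,6.928) -> (1.5,2.598) [heading=240, draw]
    FD 3: (1.5,2.598) -> (0,0) [heading=240, draw]
    -- iteration 2/3 --
    BK 10: (0,0) -> (5,8.66) [heading=240, draw]
    FD 5: (5,8.66) -> (2.5,4.33) [heading=240, draw]
    FD 3: (2.5,4.33) -> (1,1.732) [heading=240, draw]
    -- iteration 3/3 --
    BK 10: (1,1.732) -> (6,10.392) [heading=240, draw]
    FD 5: (6,10.392) -> (3.5,6.062) [heading=240, draw]
    FD 3: (3.5,6.062) -> (2,3.464) [heading=240, draw]
  ]
  -- iteration 2/4 --
  RT 150: heading 240 -> 90
  LT 30: heading 90 -> 120
  FD 2: (2,3.464) -> (1,5.196) [heading=120, draw]
  REPEAT 3 [
    -- iteration 1/3 --
    BK 10: (1,5.196) -> (6,-3.464) [heading=120, draw]
    FD 5: (6,-3.464) -> (3.5,0.866) [heading=120, draw]
    FD 3: (3.5,0.866) -> (2,3.464) [heading=120, draw]
    -- iteration 2/3 --
    BK 10: (2,3.464) -> (7,-5.196) [heading=120, draw]
    FD 5: (7,-5.196) -> (4.5,-0.866) [heading=120, draw]
    FD 3: (4.5,-0.866) -> (3,1.732) [heading=120, draw]
    -- iteration 3/3 --
    BK 10: (3,1.732) -> (8,-6.928) [heading=120, draw]
    FD 5: (8,-6.928) -> (5.5,-2.598) [heading=120, draw]
    FD 3: (5.5,-2.598) -> (4,0) [heading=120, draw]
  ]
  -- iteration 3/4 --
  RT 150: heading 120 -> 330
  LT 30: heading 330 -> 0
  FD 2: (4,0) -> (6,0) [heading=0, draw]
  REPEAT 3 [
    -- iteration 1/3 --
    BK 10: (6,0) -> (-4,0) [heading=0, draw]
    FD 5: (-4,0) -> (1,0) [heading=0, draw]
    FD 3: (1,0) -> (4,0) [heading=0, draw]
    -- iteration 2/3 --
    BK 10: (4,0) -> (-6,0) [heading=0, draw]
    FD 5: (-6,0) -> (-1,0) [heading=0, draw]
    FD 3: (-1,0) -> (2,0) [heading=0, draw]
    -- iteration 3/3 --
    BK 10: (2,0) -> (-8,0) [heading=0, draw]
    FD 5: (-8,0) -> (-3,0) [heading=0, draw]
    FD 3: (-3,0) -> (0,0) [heading=0, draw]
  ]
  -- iteration 4/4 --
  RT 150: heading 0 -> 210
  LT 30: heading 210 -> 240
  FD 2: (0,0) -> (-1,-1.732) [heading=240, draw]
  REPEAT 3 [
    -- iteration 1/3 --
    BK 10: (-1,-1.732) -> (4,6.928) [heading=240, draw]
    FD 5: (4,6.928) -> (1.5,2.598) [heading=240, draw]
    FD 3: (1.5,2.598) -> (0,0) [heading=240, draw]
    -- iteration 2/3 --
    BK 10: (0,0) -> (5,8.66) [heading=240, draw]
    FD 5: (5,8.66) -> (2.5,4.33) [heading=240, draw]
    FD 3: (2.5,4.33) -> (1,1.732) [heading=240, draw]
    -- iteration 3/3 --
    BK 10: (1,1.732) -> (6,10.392) [heading=240, draw]
    FD 5: (6,10.392) -> (3.5,6.062) [heading=240, draw]
    FD 3: (3.5,6.062) -> (2,3.464) [heading=240, draw]
  ]
]
Final: pos=(2,3.464), heading=240, 40 segment(s) drawn

Answer: 240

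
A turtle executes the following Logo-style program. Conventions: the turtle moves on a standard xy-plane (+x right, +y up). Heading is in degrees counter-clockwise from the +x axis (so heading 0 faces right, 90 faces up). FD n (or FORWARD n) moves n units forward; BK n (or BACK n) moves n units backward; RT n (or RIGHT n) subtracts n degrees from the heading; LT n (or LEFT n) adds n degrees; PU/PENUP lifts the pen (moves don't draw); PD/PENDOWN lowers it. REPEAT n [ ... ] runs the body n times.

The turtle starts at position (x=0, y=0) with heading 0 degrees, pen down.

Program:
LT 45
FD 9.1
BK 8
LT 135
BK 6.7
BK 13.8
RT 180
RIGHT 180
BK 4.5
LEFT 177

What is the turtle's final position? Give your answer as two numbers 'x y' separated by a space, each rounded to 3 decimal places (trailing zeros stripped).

Answer: 25.778 0.778

Derivation:
Executing turtle program step by step:
Start: pos=(0,0), heading=0, pen down
LT 45: heading 0 -> 45
FD 9.1: (0,0) -> (6.435,6.435) [heading=45, draw]
BK 8: (6.435,6.435) -> (0.778,0.778) [heading=45, draw]
LT 135: heading 45 -> 180
BK 6.7: (0.778,0.778) -> (7.478,0.778) [heading=180, draw]
BK 13.8: (7.478,0.778) -> (21.278,0.778) [heading=180, draw]
RT 180: heading 180 -> 0
RT 180: heading 0 -> 180
BK 4.5: (21.278,0.778) -> (25.778,0.778) [heading=180, draw]
LT 177: heading 180 -> 357
Final: pos=(25.778,0.778), heading=357, 5 segment(s) drawn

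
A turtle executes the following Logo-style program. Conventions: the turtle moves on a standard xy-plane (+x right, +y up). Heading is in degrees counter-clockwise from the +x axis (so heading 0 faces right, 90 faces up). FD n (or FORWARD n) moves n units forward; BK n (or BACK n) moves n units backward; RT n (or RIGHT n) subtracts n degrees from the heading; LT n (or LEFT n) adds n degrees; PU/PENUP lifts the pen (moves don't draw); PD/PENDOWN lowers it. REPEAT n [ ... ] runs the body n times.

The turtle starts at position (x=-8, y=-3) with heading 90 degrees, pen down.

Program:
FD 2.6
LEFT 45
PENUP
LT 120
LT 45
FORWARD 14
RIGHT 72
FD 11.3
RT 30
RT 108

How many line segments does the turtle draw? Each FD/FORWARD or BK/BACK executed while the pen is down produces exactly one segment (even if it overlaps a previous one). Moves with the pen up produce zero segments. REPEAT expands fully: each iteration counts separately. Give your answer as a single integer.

Answer: 1

Derivation:
Executing turtle program step by step:
Start: pos=(-8,-3), heading=90, pen down
FD 2.6: (-8,-3) -> (-8,-0.4) [heading=90, draw]
LT 45: heading 90 -> 135
PU: pen up
LT 120: heading 135 -> 255
LT 45: heading 255 -> 300
FD 14: (-8,-0.4) -> (-1,-12.524) [heading=300, move]
RT 72: heading 300 -> 228
FD 11.3: (-1,-12.524) -> (-8.561,-20.922) [heading=228, move]
RT 30: heading 228 -> 198
RT 108: heading 198 -> 90
Final: pos=(-8.561,-20.922), heading=90, 1 segment(s) drawn
Segments drawn: 1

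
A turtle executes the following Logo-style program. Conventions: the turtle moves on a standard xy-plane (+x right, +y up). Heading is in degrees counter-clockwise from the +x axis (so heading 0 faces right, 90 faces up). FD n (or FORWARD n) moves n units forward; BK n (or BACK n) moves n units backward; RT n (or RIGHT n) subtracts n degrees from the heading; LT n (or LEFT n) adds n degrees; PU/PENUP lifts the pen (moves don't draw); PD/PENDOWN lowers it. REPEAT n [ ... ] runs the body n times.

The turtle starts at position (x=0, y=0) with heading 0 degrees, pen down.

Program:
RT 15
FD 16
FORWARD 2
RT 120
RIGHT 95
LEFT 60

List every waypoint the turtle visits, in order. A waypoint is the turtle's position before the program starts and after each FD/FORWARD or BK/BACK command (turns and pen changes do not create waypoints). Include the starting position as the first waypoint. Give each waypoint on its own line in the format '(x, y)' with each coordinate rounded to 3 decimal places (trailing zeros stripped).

Answer: (0, 0)
(15.455, -4.141)
(17.387, -4.659)

Derivation:
Executing turtle program step by step:
Start: pos=(0,0), heading=0, pen down
RT 15: heading 0 -> 345
FD 16: (0,0) -> (15.455,-4.141) [heading=345, draw]
FD 2: (15.455,-4.141) -> (17.387,-4.659) [heading=345, draw]
RT 120: heading 345 -> 225
RT 95: heading 225 -> 130
LT 60: heading 130 -> 190
Final: pos=(17.387,-4.659), heading=190, 2 segment(s) drawn
Waypoints (3 total):
(0, 0)
(15.455, -4.141)
(17.387, -4.659)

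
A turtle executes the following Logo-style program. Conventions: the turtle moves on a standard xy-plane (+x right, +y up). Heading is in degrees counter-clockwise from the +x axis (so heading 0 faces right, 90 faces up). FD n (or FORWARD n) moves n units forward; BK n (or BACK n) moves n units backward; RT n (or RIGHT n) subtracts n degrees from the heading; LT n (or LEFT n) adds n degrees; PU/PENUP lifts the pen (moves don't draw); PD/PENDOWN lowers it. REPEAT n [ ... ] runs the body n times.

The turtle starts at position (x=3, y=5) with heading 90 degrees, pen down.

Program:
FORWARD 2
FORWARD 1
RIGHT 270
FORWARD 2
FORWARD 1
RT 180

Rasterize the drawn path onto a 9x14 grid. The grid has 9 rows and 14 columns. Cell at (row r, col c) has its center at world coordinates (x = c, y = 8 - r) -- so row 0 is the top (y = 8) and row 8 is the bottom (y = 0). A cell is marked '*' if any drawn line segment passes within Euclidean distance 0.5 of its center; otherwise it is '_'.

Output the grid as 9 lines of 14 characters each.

Segment 0: (3,5) -> (3,7)
Segment 1: (3,7) -> (3,8)
Segment 2: (3,8) -> (1,8)
Segment 3: (1,8) -> (0,8)

Answer: ****__________
___*__________
___*__________
___*__________
______________
______________
______________
______________
______________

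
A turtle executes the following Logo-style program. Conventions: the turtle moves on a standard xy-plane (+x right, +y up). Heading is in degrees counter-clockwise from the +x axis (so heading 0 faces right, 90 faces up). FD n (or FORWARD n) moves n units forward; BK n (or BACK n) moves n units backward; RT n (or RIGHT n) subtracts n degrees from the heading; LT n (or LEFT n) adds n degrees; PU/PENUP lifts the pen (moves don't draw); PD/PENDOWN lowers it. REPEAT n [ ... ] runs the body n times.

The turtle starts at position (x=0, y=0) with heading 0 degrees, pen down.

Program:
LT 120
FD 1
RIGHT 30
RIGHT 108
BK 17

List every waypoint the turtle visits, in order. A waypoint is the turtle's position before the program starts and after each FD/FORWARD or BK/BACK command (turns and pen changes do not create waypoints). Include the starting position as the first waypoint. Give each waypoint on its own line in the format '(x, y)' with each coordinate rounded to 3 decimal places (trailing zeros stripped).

Executing turtle program step by step:
Start: pos=(0,0), heading=0, pen down
LT 120: heading 0 -> 120
FD 1: (0,0) -> (-0.5,0.866) [heading=120, draw]
RT 30: heading 120 -> 90
RT 108: heading 90 -> 342
BK 17: (-0.5,0.866) -> (-16.668,6.119) [heading=342, draw]
Final: pos=(-16.668,6.119), heading=342, 2 segment(s) drawn
Waypoints (3 total):
(0, 0)
(-0.5, 0.866)
(-16.668, 6.119)

Answer: (0, 0)
(-0.5, 0.866)
(-16.668, 6.119)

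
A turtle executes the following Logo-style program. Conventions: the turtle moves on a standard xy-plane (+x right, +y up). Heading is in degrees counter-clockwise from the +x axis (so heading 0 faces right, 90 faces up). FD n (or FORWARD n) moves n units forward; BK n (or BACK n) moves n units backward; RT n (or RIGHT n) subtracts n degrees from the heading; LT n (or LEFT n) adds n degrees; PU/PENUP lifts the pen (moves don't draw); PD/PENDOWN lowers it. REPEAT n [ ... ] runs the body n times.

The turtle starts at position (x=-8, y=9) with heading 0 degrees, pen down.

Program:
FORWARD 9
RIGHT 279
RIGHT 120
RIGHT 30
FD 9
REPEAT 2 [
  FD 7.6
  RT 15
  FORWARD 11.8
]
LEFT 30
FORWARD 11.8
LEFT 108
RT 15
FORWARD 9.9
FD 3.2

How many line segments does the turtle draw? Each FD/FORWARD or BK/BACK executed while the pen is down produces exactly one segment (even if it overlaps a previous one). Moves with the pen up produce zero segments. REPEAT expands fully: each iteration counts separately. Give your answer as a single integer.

Answer: 9

Derivation:
Executing turtle program step by step:
Start: pos=(-8,9), heading=0, pen down
FD 9: (-8,9) -> (1,9) [heading=0, draw]
RT 279: heading 0 -> 81
RT 120: heading 81 -> 321
RT 30: heading 321 -> 291
FD 9: (1,9) -> (4.225,0.598) [heading=291, draw]
REPEAT 2 [
  -- iteration 1/2 --
  FD 7.6: (4.225,0.598) -> (6.949,-6.497) [heading=291, draw]
  RT 15: heading 291 -> 276
  FD 11.8: (6.949,-6.497) -> (8.182,-18.233) [heading=276, draw]
  -- iteration 2/2 --
  FD 7.6: (8.182,-18.233) -> (8.977,-25.791) [heading=276, draw]
  RT 15: heading 276 -> 261
  FD 11.8: (8.977,-25.791) -> (7.131,-37.446) [heading=261, draw]
]
LT 30: heading 261 -> 291
FD 11.8: (7.131,-37.446) -> (11.36,-48.462) [heading=291, draw]
LT 108: heading 291 -> 39
RT 15: heading 39 -> 24
FD 9.9: (11.36,-48.462) -> (20.404,-44.435) [heading=24, draw]
FD 3.2: (20.404,-44.435) -> (23.327,-43.134) [heading=24, draw]
Final: pos=(23.327,-43.134), heading=24, 9 segment(s) drawn
Segments drawn: 9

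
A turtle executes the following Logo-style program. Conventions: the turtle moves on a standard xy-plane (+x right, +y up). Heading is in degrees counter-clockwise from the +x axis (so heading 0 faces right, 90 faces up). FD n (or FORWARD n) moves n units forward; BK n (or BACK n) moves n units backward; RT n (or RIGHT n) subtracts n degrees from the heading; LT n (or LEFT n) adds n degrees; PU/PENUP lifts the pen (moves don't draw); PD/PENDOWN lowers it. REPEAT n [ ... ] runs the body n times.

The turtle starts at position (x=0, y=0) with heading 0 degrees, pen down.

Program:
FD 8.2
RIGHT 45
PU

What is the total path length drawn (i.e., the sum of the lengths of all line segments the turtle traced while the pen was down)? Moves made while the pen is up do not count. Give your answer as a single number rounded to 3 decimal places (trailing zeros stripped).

Executing turtle program step by step:
Start: pos=(0,0), heading=0, pen down
FD 8.2: (0,0) -> (8.2,0) [heading=0, draw]
RT 45: heading 0 -> 315
PU: pen up
Final: pos=(8.2,0), heading=315, 1 segment(s) drawn

Segment lengths:
  seg 1: (0,0) -> (8.2,0), length = 8.2
Total = 8.2

Answer: 8.2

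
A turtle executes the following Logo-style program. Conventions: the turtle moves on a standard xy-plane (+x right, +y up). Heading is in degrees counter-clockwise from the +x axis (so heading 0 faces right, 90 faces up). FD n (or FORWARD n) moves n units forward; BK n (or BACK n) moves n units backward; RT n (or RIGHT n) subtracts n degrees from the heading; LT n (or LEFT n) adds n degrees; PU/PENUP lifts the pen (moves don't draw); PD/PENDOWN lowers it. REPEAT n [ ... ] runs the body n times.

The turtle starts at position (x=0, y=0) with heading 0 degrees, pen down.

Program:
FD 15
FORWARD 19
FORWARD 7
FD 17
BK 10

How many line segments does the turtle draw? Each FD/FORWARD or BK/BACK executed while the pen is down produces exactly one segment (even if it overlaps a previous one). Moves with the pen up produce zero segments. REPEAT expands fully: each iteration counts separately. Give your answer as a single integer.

Executing turtle program step by step:
Start: pos=(0,0), heading=0, pen down
FD 15: (0,0) -> (15,0) [heading=0, draw]
FD 19: (15,0) -> (34,0) [heading=0, draw]
FD 7: (34,0) -> (41,0) [heading=0, draw]
FD 17: (41,0) -> (58,0) [heading=0, draw]
BK 10: (58,0) -> (48,0) [heading=0, draw]
Final: pos=(48,0), heading=0, 5 segment(s) drawn
Segments drawn: 5

Answer: 5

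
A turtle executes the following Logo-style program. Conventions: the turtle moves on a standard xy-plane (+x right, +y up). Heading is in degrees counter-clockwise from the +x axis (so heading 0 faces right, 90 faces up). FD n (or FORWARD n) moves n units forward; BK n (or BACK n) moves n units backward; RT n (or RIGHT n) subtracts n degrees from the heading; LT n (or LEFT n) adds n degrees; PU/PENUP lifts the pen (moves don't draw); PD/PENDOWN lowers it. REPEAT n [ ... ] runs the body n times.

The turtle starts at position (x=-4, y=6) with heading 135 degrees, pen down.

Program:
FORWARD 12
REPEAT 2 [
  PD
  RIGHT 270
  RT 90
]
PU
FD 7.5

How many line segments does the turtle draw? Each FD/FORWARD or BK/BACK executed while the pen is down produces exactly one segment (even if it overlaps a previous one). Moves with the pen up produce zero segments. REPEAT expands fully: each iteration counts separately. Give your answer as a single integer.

Executing turtle program step by step:
Start: pos=(-4,6), heading=135, pen down
FD 12: (-4,6) -> (-12.485,14.485) [heading=135, draw]
REPEAT 2 [
  -- iteration 1/2 --
  PD: pen down
  RT 270: heading 135 -> 225
  RT 90: heading 225 -> 135
  -- iteration 2/2 --
  PD: pen down
  RT 270: heading 135 -> 225
  RT 90: heading 225 -> 135
]
PU: pen up
FD 7.5: (-12.485,14.485) -> (-17.789,19.789) [heading=135, move]
Final: pos=(-17.789,19.789), heading=135, 1 segment(s) drawn
Segments drawn: 1

Answer: 1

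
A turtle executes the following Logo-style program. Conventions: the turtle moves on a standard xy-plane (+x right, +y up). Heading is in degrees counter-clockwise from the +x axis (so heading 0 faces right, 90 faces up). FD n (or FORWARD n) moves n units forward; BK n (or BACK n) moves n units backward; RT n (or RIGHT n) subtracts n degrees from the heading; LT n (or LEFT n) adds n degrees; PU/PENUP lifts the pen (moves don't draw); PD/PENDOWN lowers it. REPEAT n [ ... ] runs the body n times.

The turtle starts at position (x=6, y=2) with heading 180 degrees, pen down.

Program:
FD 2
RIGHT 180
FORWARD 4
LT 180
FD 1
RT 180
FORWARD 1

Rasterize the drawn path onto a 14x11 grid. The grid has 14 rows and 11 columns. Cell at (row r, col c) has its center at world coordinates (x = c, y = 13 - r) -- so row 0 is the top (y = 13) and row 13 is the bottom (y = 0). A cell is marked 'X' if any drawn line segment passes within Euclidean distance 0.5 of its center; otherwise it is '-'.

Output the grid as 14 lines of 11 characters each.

Segment 0: (6,2) -> (4,2)
Segment 1: (4,2) -> (8,2)
Segment 2: (8,2) -> (7,2)
Segment 3: (7,2) -> (8,2)

Answer: -----------
-----------
-----------
-----------
-----------
-----------
-----------
-----------
-----------
-----------
-----------
----XXXXX--
-----------
-----------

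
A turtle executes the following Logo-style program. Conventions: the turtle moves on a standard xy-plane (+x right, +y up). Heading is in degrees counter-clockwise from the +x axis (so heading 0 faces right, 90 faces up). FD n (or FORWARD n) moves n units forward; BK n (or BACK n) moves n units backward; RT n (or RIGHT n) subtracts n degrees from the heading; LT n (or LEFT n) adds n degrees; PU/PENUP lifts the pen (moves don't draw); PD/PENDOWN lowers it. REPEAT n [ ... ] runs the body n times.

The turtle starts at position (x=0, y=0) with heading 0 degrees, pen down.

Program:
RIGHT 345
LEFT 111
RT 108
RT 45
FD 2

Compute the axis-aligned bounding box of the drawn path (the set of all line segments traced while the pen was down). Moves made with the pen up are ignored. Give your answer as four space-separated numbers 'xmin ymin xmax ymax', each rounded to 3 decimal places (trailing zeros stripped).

Executing turtle program step by step:
Start: pos=(0,0), heading=0, pen down
RT 345: heading 0 -> 15
LT 111: heading 15 -> 126
RT 108: heading 126 -> 18
RT 45: heading 18 -> 333
FD 2: (0,0) -> (1.782,-0.908) [heading=333, draw]
Final: pos=(1.782,-0.908), heading=333, 1 segment(s) drawn

Segment endpoints: x in {0, 1.782}, y in {-0.908, 0}
xmin=0, ymin=-0.908, xmax=1.782, ymax=0

Answer: 0 -0.908 1.782 0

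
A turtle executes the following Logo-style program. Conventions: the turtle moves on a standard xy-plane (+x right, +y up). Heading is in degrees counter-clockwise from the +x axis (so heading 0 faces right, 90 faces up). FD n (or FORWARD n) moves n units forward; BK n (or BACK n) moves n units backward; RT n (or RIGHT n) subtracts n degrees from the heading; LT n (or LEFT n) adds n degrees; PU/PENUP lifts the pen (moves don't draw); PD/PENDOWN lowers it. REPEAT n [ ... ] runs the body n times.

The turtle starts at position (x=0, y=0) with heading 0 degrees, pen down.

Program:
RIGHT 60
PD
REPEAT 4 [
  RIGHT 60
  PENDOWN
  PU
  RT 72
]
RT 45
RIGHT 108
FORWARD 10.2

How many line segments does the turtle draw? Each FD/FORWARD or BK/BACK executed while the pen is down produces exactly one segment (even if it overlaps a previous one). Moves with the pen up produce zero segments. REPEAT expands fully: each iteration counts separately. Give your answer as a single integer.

Answer: 0

Derivation:
Executing turtle program step by step:
Start: pos=(0,0), heading=0, pen down
RT 60: heading 0 -> 300
PD: pen down
REPEAT 4 [
  -- iteration 1/4 --
  RT 60: heading 300 -> 240
  PD: pen down
  PU: pen up
  RT 72: heading 240 -> 168
  -- iteration 2/4 --
  RT 60: heading 168 -> 108
  PD: pen down
  PU: pen up
  RT 72: heading 108 -> 36
  -- iteration 3/4 --
  RT 60: heading 36 -> 336
  PD: pen down
  PU: pen up
  RT 72: heading 336 -> 264
  -- iteration 4/4 --
  RT 60: heading 264 -> 204
  PD: pen down
  PU: pen up
  RT 72: heading 204 -> 132
]
RT 45: heading 132 -> 87
RT 108: heading 87 -> 339
FD 10.2: (0,0) -> (9.523,-3.655) [heading=339, move]
Final: pos=(9.523,-3.655), heading=339, 0 segment(s) drawn
Segments drawn: 0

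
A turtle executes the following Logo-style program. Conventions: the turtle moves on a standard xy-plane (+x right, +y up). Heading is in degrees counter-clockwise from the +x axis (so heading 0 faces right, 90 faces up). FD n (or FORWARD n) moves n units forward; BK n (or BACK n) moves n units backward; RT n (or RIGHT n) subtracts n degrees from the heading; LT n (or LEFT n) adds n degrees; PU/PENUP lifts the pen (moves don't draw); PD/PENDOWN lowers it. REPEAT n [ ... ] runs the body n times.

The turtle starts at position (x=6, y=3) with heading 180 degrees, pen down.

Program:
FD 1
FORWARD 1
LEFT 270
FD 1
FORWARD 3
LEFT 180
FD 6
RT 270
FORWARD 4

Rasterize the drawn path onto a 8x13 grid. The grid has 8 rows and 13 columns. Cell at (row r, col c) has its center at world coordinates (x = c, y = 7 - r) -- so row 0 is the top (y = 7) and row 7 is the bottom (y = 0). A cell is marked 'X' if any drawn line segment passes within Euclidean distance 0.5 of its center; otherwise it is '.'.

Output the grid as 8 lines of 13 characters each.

Segment 0: (6,3) -> (5,3)
Segment 1: (5,3) -> (4,3)
Segment 2: (4,3) -> (4,4)
Segment 3: (4,4) -> (4,7)
Segment 4: (4,7) -> (4,1)
Segment 5: (4,1) -> (8,1)

Answer: ....X........
....X........
....X........
....X........
....XXX......
....X........
....XXXXX....
.............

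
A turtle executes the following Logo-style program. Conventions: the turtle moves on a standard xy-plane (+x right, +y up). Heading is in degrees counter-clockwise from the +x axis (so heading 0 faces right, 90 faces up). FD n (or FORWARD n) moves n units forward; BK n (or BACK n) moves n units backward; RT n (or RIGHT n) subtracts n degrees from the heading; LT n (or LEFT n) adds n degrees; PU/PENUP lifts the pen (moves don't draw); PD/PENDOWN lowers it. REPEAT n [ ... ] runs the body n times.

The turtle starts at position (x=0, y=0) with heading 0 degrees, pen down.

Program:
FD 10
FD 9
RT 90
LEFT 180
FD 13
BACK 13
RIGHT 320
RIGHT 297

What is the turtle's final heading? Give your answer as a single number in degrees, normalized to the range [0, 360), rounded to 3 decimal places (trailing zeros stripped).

Executing turtle program step by step:
Start: pos=(0,0), heading=0, pen down
FD 10: (0,0) -> (10,0) [heading=0, draw]
FD 9: (10,0) -> (19,0) [heading=0, draw]
RT 90: heading 0 -> 270
LT 180: heading 270 -> 90
FD 13: (19,0) -> (19,13) [heading=90, draw]
BK 13: (19,13) -> (19,0) [heading=90, draw]
RT 320: heading 90 -> 130
RT 297: heading 130 -> 193
Final: pos=(19,0), heading=193, 4 segment(s) drawn

Answer: 193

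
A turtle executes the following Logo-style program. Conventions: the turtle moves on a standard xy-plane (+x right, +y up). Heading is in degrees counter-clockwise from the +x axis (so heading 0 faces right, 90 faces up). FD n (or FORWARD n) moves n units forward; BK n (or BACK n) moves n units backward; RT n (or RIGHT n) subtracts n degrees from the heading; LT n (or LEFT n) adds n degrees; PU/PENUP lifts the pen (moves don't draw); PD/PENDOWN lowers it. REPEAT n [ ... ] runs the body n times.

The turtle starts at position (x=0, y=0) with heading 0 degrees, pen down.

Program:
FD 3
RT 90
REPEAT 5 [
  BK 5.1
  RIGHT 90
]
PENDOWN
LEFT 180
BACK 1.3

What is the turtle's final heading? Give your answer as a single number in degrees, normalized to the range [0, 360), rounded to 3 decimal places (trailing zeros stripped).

Executing turtle program step by step:
Start: pos=(0,0), heading=0, pen down
FD 3: (0,0) -> (3,0) [heading=0, draw]
RT 90: heading 0 -> 270
REPEAT 5 [
  -- iteration 1/5 --
  BK 5.1: (3,0) -> (3,5.1) [heading=270, draw]
  RT 90: heading 270 -> 180
  -- iteration 2/5 --
  BK 5.1: (3,5.1) -> (8.1,5.1) [heading=180, draw]
  RT 90: heading 180 -> 90
  -- iteration 3/5 --
  BK 5.1: (8.1,5.1) -> (8.1,0) [heading=90, draw]
  RT 90: heading 90 -> 0
  -- iteration 4/5 --
  BK 5.1: (8.1,0) -> (3,0) [heading=0, draw]
  RT 90: heading 0 -> 270
  -- iteration 5/5 --
  BK 5.1: (3,0) -> (3,5.1) [heading=270, draw]
  RT 90: heading 270 -> 180
]
PD: pen down
LT 180: heading 180 -> 0
BK 1.3: (3,5.1) -> (1.7,5.1) [heading=0, draw]
Final: pos=(1.7,5.1), heading=0, 7 segment(s) drawn

Answer: 0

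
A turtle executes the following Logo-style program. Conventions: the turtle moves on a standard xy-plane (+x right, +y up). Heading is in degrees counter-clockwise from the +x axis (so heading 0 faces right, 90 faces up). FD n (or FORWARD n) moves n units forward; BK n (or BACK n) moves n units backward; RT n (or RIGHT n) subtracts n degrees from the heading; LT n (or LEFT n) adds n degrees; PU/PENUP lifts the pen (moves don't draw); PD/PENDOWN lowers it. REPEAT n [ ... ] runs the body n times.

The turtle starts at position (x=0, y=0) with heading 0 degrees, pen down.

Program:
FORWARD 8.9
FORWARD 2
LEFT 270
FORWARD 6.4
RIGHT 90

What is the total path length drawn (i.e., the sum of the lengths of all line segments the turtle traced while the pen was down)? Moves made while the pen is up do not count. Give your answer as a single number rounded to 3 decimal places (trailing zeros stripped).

Executing turtle program step by step:
Start: pos=(0,0), heading=0, pen down
FD 8.9: (0,0) -> (8.9,0) [heading=0, draw]
FD 2: (8.9,0) -> (10.9,0) [heading=0, draw]
LT 270: heading 0 -> 270
FD 6.4: (10.9,0) -> (10.9,-6.4) [heading=270, draw]
RT 90: heading 270 -> 180
Final: pos=(10.9,-6.4), heading=180, 3 segment(s) drawn

Segment lengths:
  seg 1: (0,0) -> (8.9,0), length = 8.9
  seg 2: (8.9,0) -> (10.9,0), length = 2
  seg 3: (10.9,0) -> (10.9,-6.4), length = 6.4
Total = 17.3

Answer: 17.3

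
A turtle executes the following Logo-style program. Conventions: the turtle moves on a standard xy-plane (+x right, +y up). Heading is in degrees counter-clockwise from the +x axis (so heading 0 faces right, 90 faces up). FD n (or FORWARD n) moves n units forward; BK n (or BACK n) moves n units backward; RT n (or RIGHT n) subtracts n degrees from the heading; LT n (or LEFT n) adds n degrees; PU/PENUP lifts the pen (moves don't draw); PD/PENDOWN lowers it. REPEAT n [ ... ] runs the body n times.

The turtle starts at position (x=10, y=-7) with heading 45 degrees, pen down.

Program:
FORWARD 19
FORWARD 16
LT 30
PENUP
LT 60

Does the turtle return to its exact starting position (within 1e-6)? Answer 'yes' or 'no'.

Executing turtle program step by step:
Start: pos=(10,-7), heading=45, pen down
FD 19: (10,-7) -> (23.435,6.435) [heading=45, draw]
FD 16: (23.435,6.435) -> (34.749,17.749) [heading=45, draw]
LT 30: heading 45 -> 75
PU: pen up
LT 60: heading 75 -> 135
Final: pos=(34.749,17.749), heading=135, 2 segment(s) drawn

Start position: (10, -7)
Final position: (34.749, 17.749)
Distance = 35; >= 1e-6 -> NOT closed

Answer: no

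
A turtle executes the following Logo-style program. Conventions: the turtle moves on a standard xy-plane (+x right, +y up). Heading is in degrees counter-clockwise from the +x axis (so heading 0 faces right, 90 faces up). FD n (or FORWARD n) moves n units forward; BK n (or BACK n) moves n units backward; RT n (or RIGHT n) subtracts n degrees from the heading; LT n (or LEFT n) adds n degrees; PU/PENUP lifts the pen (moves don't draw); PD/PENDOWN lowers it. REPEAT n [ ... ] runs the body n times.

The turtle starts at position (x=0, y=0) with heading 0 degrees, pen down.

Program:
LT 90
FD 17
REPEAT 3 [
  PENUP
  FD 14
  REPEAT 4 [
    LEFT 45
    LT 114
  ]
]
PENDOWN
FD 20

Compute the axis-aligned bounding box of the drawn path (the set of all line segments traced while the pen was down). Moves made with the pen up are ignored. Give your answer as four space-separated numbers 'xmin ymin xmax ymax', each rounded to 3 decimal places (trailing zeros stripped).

Executing turtle program step by step:
Start: pos=(0,0), heading=0, pen down
LT 90: heading 0 -> 90
FD 17: (0,0) -> (0,17) [heading=90, draw]
REPEAT 3 [
  -- iteration 1/3 --
  PU: pen up
  FD 14: (0,17) -> (0,31) [heading=90, move]
  REPEAT 4 [
    -- iteration 1/4 --
    LT 45: heading 90 -> 135
    LT 114: heading 135 -> 249
    -- iteration 2/4 --
    LT 45: heading 249 -> 294
    LT 114: heading 294 -> 48
    -- iteration 3/4 --
    LT 45: heading 48 -> 93
    LT 114: heading 93 -> 207
    -- iteration 4/4 --
    LT 45: heading 207 -> 252
    LT 114: heading 252 -> 6
  ]
  -- iteration 2/3 --
  PU: pen up
  FD 14: (0,31) -> (13.923,32.463) [heading=6, move]
  REPEAT 4 [
    -- iteration 1/4 --
    LT 45: heading 6 -> 51
    LT 114: heading 51 -> 165
    -- iteration 2/4 --
    LT 45: heading 165 -> 210
    LT 114: heading 210 -> 324
    -- iteration 3/4 --
    LT 45: heading 324 -> 9
    LT 114: heading 9 -> 123
    -- iteration 4/4 --
    LT 45: heading 123 -> 168
    LT 114: heading 168 -> 282
  ]
  -- iteration 3/3 --
  PU: pen up
  FD 14: (13.923,32.463) -> (16.834,18.769) [heading=282, move]
  REPEAT 4 [
    -- iteration 1/4 --
    LT 45: heading 282 -> 327
    LT 114: heading 327 -> 81
    -- iteration 2/4 --
    LT 45: heading 81 -> 126
    LT 114: heading 126 -> 240
    -- iteration 3/4 --
    LT 45: heading 240 -> 285
    LT 114: heading 285 -> 39
    -- iteration 4/4 --
    LT 45: heading 39 -> 84
    LT 114: heading 84 -> 198
  ]
]
PD: pen down
FD 20: (16.834,18.769) -> (-2.187,12.589) [heading=198, draw]
Final: pos=(-2.187,12.589), heading=198, 2 segment(s) drawn

Segment endpoints: x in {-2.187, 0, 0, 16.834}, y in {0, 12.589, 17, 18.769}
xmin=-2.187, ymin=0, xmax=16.834, ymax=18.769

Answer: -2.187 0 16.834 18.769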